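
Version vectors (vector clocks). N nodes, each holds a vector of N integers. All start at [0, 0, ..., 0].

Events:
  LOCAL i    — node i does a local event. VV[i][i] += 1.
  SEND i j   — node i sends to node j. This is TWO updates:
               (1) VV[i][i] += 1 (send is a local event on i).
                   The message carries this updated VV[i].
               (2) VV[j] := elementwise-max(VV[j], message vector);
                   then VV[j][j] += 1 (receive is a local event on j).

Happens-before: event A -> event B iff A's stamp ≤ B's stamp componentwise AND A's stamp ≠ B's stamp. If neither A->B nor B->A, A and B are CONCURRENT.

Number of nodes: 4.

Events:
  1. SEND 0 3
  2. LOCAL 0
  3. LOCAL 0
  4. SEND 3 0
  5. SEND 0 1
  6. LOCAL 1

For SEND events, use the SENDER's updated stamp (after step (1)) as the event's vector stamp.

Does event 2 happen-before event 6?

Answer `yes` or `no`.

Answer: yes

Derivation:
Initial: VV[0]=[0, 0, 0, 0]
Initial: VV[1]=[0, 0, 0, 0]
Initial: VV[2]=[0, 0, 0, 0]
Initial: VV[3]=[0, 0, 0, 0]
Event 1: SEND 0->3: VV[0][0]++ -> VV[0]=[1, 0, 0, 0], msg_vec=[1, 0, 0, 0]; VV[3]=max(VV[3],msg_vec) then VV[3][3]++ -> VV[3]=[1, 0, 0, 1]
Event 2: LOCAL 0: VV[0][0]++ -> VV[0]=[2, 0, 0, 0]
Event 3: LOCAL 0: VV[0][0]++ -> VV[0]=[3, 0, 0, 0]
Event 4: SEND 3->0: VV[3][3]++ -> VV[3]=[1, 0, 0, 2], msg_vec=[1, 0, 0, 2]; VV[0]=max(VV[0],msg_vec) then VV[0][0]++ -> VV[0]=[4, 0, 0, 2]
Event 5: SEND 0->1: VV[0][0]++ -> VV[0]=[5, 0, 0, 2], msg_vec=[5, 0, 0, 2]; VV[1]=max(VV[1],msg_vec) then VV[1][1]++ -> VV[1]=[5, 1, 0, 2]
Event 6: LOCAL 1: VV[1][1]++ -> VV[1]=[5, 2, 0, 2]
Event 2 stamp: [2, 0, 0, 0]
Event 6 stamp: [5, 2, 0, 2]
[2, 0, 0, 0] <= [5, 2, 0, 2]? True. Equal? False. Happens-before: True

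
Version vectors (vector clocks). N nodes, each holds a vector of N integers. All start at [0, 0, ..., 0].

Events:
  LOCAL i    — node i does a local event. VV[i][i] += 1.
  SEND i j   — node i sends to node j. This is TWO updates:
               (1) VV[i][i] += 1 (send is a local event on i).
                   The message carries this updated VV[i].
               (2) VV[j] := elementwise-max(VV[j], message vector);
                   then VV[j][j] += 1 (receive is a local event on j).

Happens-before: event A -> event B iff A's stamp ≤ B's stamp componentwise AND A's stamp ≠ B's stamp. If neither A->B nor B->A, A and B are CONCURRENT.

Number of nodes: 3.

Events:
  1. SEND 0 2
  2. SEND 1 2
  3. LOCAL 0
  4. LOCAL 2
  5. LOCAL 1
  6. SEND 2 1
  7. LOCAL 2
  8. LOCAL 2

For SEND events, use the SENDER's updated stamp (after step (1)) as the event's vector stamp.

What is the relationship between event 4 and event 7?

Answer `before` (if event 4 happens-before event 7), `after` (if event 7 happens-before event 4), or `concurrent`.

Initial: VV[0]=[0, 0, 0]
Initial: VV[1]=[0, 0, 0]
Initial: VV[2]=[0, 0, 0]
Event 1: SEND 0->2: VV[0][0]++ -> VV[0]=[1, 0, 0], msg_vec=[1, 0, 0]; VV[2]=max(VV[2],msg_vec) then VV[2][2]++ -> VV[2]=[1, 0, 1]
Event 2: SEND 1->2: VV[1][1]++ -> VV[1]=[0, 1, 0], msg_vec=[0, 1, 0]; VV[2]=max(VV[2],msg_vec) then VV[2][2]++ -> VV[2]=[1, 1, 2]
Event 3: LOCAL 0: VV[0][0]++ -> VV[0]=[2, 0, 0]
Event 4: LOCAL 2: VV[2][2]++ -> VV[2]=[1, 1, 3]
Event 5: LOCAL 1: VV[1][1]++ -> VV[1]=[0, 2, 0]
Event 6: SEND 2->1: VV[2][2]++ -> VV[2]=[1, 1, 4], msg_vec=[1, 1, 4]; VV[1]=max(VV[1],msg_vec) then VV[1][1]++ -> VV[1]=[1, 3, 4]
Event 7: LOCAL 2: VV[2][2]++ -> VV[2]=[1, 1, 5]
Event 8: LOCAL 2: VV[2][2]++ -> VV[2]=[1, 1, 6]
Event 4 stamp: [1, 1, 3]
Event 7 stamp: [1, 1, 5]
[1, 1, 3] <= [1, 1, 5]? True
[1, 1, 5] <= [1, 1, 3]? False
Relation: before

Answer: before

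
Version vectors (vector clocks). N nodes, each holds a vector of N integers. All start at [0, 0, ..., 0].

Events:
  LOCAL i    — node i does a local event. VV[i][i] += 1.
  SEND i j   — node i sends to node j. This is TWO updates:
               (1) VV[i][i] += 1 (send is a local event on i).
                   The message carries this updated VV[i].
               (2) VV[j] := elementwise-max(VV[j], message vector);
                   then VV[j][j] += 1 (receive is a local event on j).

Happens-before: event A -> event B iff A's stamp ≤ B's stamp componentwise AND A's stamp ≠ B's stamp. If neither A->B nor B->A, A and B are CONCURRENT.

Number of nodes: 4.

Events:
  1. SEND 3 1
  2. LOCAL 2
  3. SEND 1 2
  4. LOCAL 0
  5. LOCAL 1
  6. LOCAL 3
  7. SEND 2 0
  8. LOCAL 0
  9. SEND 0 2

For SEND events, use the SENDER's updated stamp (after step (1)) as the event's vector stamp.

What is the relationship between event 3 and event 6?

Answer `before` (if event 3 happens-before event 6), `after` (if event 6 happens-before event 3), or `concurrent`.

Answer: concurrent

Derivation:
Initial: VV[0]=[0, 0, 0, 0]
Initial: VV[1]=[0, 0, 0, 0]
Initial: VV[2]=[0, 0, 0, 0]
Initial: VV[3]=[0, 0, 0, 0]
Event 1: SEND 3->1: VV[3][3]++ -> VV[3]=[0, 0, 0, 1], msg_vec=[0, 0, 0, 1]; VV[1]=max(VV[1],msg_vec) then VV[1][1]++ -> VV[1]=[0, 1, 0, 1]
Event 2: LOCAL 2: VV[2][2]++ -> VV[2]=[0, 0, 1, 0]
Event 3: SEND 1->2: VV[1][1]++ -> VV[1]=[0, 2, 0, 1], msg_vec=[0, 2, 0, 1]; VV[2]=max(VV[2],msg_vec) then VV[2][2]++ -> VV[2]=[0, 2, 2, 1]
Event 4: LOCAL 0: VV[0][0]++ -> VV[0]=[1, 0, 0, 0]
Event 5: LOCAL 1: VV[1][1]++ -> VV[1]=[0, 3, 0, 1]
Event 6: LOCAL 3: VV[3][3]++ -> VV[3]=[0, 0, 0, 2]
Event 7: SEND 2->0: VV[2][2]++ -> VV[2]=[0, 2, 3, 1], msg_vec=[0, 2, 3, 1]; VV[0]=max(VV[0],msg_vec) then VV[0][0]++ -> VV[0]=[2, 2, 3, 1]
Event 8: LOCAL 0: VV[0][0]++ -> VV[0]=[3, 2, 3, 1]
Event 9: SEND 0->2: VV[0][0]++ -> VV[0]=[4, 2, 3, 1], msg_vec=[4, 2, 3, 1]; VV[2]=max(VV[2],msg_vec) then VV[2][2]++ -> VV[2]=[4, 2, 4, 1]
Event 3 stamp: [0, 2, 0, 1]
Event 6 stamp: [0, 0, 0, 2]
[0, 2, 0, 1] <= [0, 0, 0, 2]? False
[0, 0, 0, 2] <= [0, 2, 0, 1]? False
Relation: concurrent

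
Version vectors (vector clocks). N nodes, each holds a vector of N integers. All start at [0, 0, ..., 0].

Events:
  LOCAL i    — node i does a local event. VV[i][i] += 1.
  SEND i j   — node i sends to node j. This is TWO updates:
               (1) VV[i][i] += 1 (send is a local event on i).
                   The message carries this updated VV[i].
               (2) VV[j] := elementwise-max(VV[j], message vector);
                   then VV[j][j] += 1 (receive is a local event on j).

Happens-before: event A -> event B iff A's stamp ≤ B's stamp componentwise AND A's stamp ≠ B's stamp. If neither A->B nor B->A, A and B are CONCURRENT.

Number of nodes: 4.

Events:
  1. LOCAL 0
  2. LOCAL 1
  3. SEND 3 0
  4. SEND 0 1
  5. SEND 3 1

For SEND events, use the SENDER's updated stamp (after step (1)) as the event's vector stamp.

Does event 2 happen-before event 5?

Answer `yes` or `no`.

Answer: no

Derivation:
Initial: VV[0]=[0, 0, 0, 0]
Initial: VV[1]=[0, 0, 0, 0]
Initial: VV[2]=[0, 0, 0, 0]
Initial: VV[3]=[0, 0, 0, 0]
Event 1: LOCAL 0: VV[0][0]++ -> VV[0]=[1, 0, 0, 0]
Event 2: LOCAL 1: VV[1][1]++ -> VV[1]=[0, 1, 0, 0]
Event 3: SEND 3->0: VV[3][3]++ -> VV[3]=[0, 0, 0, 1], msg_vec=[0, 0, 0, 1]; VV[0]=max(VV[0],msg_vec) then VV[0][0]++ -> VV[0]=[2, 0, 0, 1]
Event 4: SEND 0->1: VV[0][0]++ -> VV[0]=[3, 0, 0, 1], msg_vec=[3, 0, 0, 1]; VV[1]=max(VV[1],msg_vec) then VV[1][1]++ -> VV[1]=[3, 2, 0, 1]
Event 5: SEND 3->1: VV[3][3]++ -> VV[3]=[0, 0, 0, 2], msg_vec=[0, 0, 0, 2]; VV[1]=max(VV[1],msg_vec) then VV[1][1]++ -> VV[1]=[3, 3, 0, 2]
Event 2 stamp: [0, 1, 0, 0]
Event 5 stamp: [0, 0, 0, 2]
[0, 1, 0, 0] <= [0, 0, 0, 2]? False. Equal? False. Happens-before: False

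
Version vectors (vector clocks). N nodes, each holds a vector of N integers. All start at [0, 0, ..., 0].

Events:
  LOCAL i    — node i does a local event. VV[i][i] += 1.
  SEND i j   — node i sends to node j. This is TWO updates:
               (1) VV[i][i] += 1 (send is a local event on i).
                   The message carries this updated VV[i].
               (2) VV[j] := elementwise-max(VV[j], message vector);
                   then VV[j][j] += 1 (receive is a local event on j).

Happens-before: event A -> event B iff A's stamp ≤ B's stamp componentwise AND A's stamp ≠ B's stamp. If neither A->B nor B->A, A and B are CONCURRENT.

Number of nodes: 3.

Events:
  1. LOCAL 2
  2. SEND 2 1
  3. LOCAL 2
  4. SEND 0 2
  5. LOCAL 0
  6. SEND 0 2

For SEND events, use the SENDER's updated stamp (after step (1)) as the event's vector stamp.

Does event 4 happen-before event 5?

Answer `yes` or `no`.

Initial: VV[0]=[0, 0, 0]
Initial: VV[1]=[0, 0, 0]
Initial: VV[2]=[0, 0, 0]
Event 1: LOCAL 2: VV[2][2]++ -> VV[2]=[0, 0, 1]
Event 2: SEND 2->1: VV[2][2]++ -> VV[2]=[0, 0, 2], msg_vec=[0, 0, 2]; VV[1]=max(VV[1],msg_vec) then VV[1][1]++ -> VV[1]=[0, 1, 2]
Event 3: LOCAL 2: VV[2][2]++ -> VV[2]=[0, 0, 3]
Event 4: SEND 0->2: VV[0][0]++ -> VV[0]=[1, 0, 0], msg_vec=[1, 0, 0]; VV[2]=max(VV[2],msg_vec) then VV[2][2]++ -> VV[2]=[1, 0, 4]
Event 5: LOCAL 0: VV[0][0]++ -> VV[0]=[2, 0, 0]
Event 6: SEND 0->2: VV[0][0]++ -> VV[0]=[3, 0, 0], msg_vec=[3, 0, 0]; VV[2]=max(VV[2],msg_vec) then VV[2][2]++ -> VV[2]=[3, 0, 5]
Event 4 stamp: [1, 0, 0]
Event 5 stamp: [2, 0, 0]
[1, 0, 0] <= [2, 0, 0]? True. Equal? False. Happens-before: True

Answer: yes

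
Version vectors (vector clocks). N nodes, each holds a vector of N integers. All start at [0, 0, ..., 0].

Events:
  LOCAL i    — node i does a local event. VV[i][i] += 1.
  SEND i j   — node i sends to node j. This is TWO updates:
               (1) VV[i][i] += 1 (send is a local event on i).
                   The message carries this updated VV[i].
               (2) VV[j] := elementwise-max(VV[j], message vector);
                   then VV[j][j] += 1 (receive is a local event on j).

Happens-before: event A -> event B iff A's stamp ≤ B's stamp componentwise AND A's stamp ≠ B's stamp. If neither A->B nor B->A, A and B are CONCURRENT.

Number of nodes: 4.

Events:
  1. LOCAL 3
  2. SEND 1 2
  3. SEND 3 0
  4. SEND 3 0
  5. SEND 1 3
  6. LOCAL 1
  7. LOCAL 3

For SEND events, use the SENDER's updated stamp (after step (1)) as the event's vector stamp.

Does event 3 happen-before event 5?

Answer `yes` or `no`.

Answer: no

Derivation:
Initial: VV[0]=[0, 0, 0, 0]
Initial: VV[1]=[0, 0, 0, 0]
Initial: VV[2]=[0, 0, 0, 0]
Initial: VV[3]=[0, 0, 0, 0]
Event 1: LOCAL 3: VV[3][3]++ -> VV[3]=[0, 0, 0, 1]
Event 2: SEND 1->2: VV[1][1]++ -> VV[1]=[0, 1, 0, 0], msg_vec=[0, 1, 0, 0]; VV[2]=max(VV[2],msg_vec) then VV[2][2]++ -> VV[2]=[0, 1, 1, 0]
Event 3: SEND 3->0: VV[3][3]++ -> VV[3]=[0, 0, 0, 2], msg_vec=[0, 0, 0, 2]; VV[0]=max(VV[0],msg_vec) then VV[0][0]++ -> VV[0]=[1, 0, 0, 2]
Event 4: SEND 3->0: VV[3][3]++ -> VV[3]=[0, 0, 0, 3], msg_vec=[0, 0, 0, 3]; VV[0]=max(VV[0],msg_vec) then VV[0][0]++ -> VV[0]=[2, 0, 0, 3]
Event 5: SEND 1->3: VV[1][1]++ -> VV[1]=[0, 2, 0, 0], msg_vec=[0, 2, 0, 0]; VV[3]=max(VV[3],msg_vec) then VV[3][3]++ -> VV[3]=[0, 2, 0, 4]
Event 6: LOCAL 1: VV[1][1]++ -> VV[1]=[0, 3, 0, 0]
Event 7: LOCAL 3: VV[3][3]++ -> VV[3]=[0, 2, 0, 5]
Event 3 stamp: [0, 0, 0, 2]
Event 5 stamp: [0, 2, 0, 0]
[0, 0, 0, 2] <= [0, 2, 0, 0]? False. Equal? False. Happens-before: False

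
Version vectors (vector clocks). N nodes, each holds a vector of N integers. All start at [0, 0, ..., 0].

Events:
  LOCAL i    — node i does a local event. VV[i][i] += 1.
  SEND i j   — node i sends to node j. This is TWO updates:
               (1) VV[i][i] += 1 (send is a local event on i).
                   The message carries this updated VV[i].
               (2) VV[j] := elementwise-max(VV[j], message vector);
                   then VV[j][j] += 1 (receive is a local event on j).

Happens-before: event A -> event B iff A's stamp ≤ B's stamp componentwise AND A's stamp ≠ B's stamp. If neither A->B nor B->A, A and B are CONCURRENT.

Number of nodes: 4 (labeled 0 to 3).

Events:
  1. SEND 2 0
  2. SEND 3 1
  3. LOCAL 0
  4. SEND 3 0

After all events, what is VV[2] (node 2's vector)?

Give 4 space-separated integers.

Answer: 0 0 1 0

Derivation:
Initial: VV[0]=[0, 0, 0, 0]
Initial: VV[1]=[0, 0, 0, 0]
Initial: VV[2]=[0, 0, 0, 0]
Initial: VV[3]=[0, 0, 0, 0]
Event 1: SEND 2->0: VV[2][2]++ -> VV[2]=[0, 0, 1, 0], msg_vec=[0, 0, 1, 0]; VV[0]=max(VV[0],msg_vec) then VV[0][0]++ -> VV[0]=[1, 0, 1, 0]
Event 2: SEND 3->1: VV[3][3]++ -> VV[3]=[0, 0, 0, 1], msg_vec=[0, 0, 0, 1]; VV[1]=max(VV[1],msg_vec) then VV[1][1]++ -> VV[1]=[0, 1, 0, 1]
Event 3: LOCAL 0: VV[0][0]++ -> VV[0]=[2, 0, 1, 0]
Event 4: SEND 3->0: VV[3][3]++ -> VV[3]=[0, 0, 0, 2], msg_vec=[0, 0, 0, 2]; VV[0]=max(VV[0],msg_vec) then VV[0][0]++ -> VV[0]=[3, 0, 1, 2]
Final vectors: VV[0]=[3, 0, 1, 2]; VV[1]=[0, 1, 0, 1]; VV[2]=[0, 0, 1, 0]; VV[3]=[0, 0, 0, 2]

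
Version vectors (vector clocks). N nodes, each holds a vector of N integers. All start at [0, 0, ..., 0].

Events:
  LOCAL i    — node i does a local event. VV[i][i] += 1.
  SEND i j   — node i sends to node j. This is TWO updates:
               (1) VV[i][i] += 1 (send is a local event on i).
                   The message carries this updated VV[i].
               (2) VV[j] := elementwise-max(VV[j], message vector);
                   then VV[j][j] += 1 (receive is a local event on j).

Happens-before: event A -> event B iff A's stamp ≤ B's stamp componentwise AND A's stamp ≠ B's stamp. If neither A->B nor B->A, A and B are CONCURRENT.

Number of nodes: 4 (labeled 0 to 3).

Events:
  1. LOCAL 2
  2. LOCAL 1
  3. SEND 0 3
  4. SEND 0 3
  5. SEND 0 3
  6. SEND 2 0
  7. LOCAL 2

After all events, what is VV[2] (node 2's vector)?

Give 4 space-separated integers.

Initial: VV[0]=[0, 0, 0, 0]
Initial: VV[1]=[0, 0, 0, 0]
Initial: VV[2]=[0, 0, 0, 0]
Initial: VV[3]=[0, 0, 0, 0]
Event 1: LOCAL 2: VV[2][2]++ -> VV[2]=[0, 0, 1, 0]
Event 2: LOCAL 1: VV[1][1]++ -> VV[1]=[0, 1, 0, 0]
Event 3: SEND 0->3: VV[0][0]++ -> VV[0]=[1, 0, 0, 0], msg_vec=[1, 0, 0, 0]; VV[3]=max(VV[3],msg_vec) then VV[3][3]++ -> VV[3]=[1, 0, 0, 1]
Event 4: SEND 0->3: VV[0][0]++ -> VV[0]=[2, 0, 0, 0], msg_vec=[2, 0, 0, 0]; VV[3]=max(VV[3],msg_vec) then VV[3][3]++ -> VV[3]=[2, 0, 0, 2]
Event 5: SEND 0->3: VV[0][0]++ -> VV[0]=[3, 0, 0, 0], msg_vec=[3, 0, 0, 0]; VV[3]=max(VV[3],msg_vec) then VV[3][3]++ -> VV[3]=[3, 0, 0, 3]
Event 6: SEND 2->0: VV[2][2]++ -> VV[2]=[0, 0, 2, 0], msg_vec=[0, 0, 2, 0]; VV[0]=max(VV[0],msg_vec) then VV[0][0]++ -> VV[0]=[4, 0, 2, 0]
Event 7: LOCAL 2: VV[2][2]++ -> VV[2]=[0, 0, 3, 0]
Final vectors: VV[0]=[4, 0, 2, 0]; VV[1]=[0, 1, 0, 0]; VV[2]=[0, 0, 3, 0]; VV[3]=[3, 0, 0, 3]

Answer: 0 0 3 0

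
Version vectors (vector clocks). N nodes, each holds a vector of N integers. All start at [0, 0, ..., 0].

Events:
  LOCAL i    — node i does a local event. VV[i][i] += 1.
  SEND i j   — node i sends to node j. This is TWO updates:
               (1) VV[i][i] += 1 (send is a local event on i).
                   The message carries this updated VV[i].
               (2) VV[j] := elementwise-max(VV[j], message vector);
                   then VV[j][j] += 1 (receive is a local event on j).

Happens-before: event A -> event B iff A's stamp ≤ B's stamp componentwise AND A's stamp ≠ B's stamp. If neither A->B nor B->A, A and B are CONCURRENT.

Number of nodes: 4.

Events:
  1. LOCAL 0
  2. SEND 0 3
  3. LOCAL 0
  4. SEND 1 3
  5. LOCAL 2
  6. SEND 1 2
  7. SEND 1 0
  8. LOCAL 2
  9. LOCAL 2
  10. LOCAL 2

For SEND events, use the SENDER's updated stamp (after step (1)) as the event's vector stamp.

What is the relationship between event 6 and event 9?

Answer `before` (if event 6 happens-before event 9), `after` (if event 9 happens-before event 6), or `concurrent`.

Initial: VV[0]=[0, 0, 0, 0]
Initial: VV[1]=[0, 0, 0, 0]
Initial: VV[2]=[0, 0, 0, 0]
Initial: VV[3]=[0, 0, 0, 0]
Event 1: LOCAL 0: VV[0][0]++ -> VV[0]=[1, 0, 0, 0]
Event 2: SEND 0->3: VV[0][0]++ -> VV[0]=[2, 0, 0, 0], msg_vec=[2, 0, 0, 0]; VV[3]=max(VV[3],msg_vec) then VV[3][3]++ -> VV[3]=[2, 0, 0, 1]
Event 3: LOCAL 0: VV[0][0]++ -> VV[0]=[3, 0, 0, 0]
Event 4: SEND 1->3: VV[1][1]++ -> VV[1]=[0, 1, 0, 0], msg_vec=[0, 1, 0, 0]; VV[3]=max(VV[3],msg_vec) then VV[3][3]++ -> VV[3]=[2, 1, 0, 2]
Event 5: LOCAL 2: VV[2][2]++ -> VV[2]=[0, 0, 1, 0]
Event 6: SEND 1->2: VV[1][1]++ -> VV[1]=[0, 2, 0, 0], msg_vec=[0, 2, 0, 0]; VV[2]=max(VV[2],msg_vec) then VV[2][2]++ -> VV[2]=[0, 2, 2, 0]
Event 7: SEND 1->0: VV[1][1]++ -> VV[1]=[0, 3, 0, 0], msg_vec=[0, 3, 0, 0]; VV[0]=max(VV[0],msg_vec) then VV[0][0]++ -> VV[0]=[4, 3, 0, 0]
Event 8: LOCAL 2: VV[2][2]++ -> VV[2]=[0, 2, 3, 0]
Event 9: LOCAL 2: VV[2][2]++ -> VV[2]=[0, 2, 4, 0]
Event 10: LOCAL 2: VV[2][2]++ -> VV[2]=[0, 2, 5, 0]
Event 6 stamp: [0, 2, 0, 0]
Event 9 stamp: [0, 2, 4, 0]
[0, 2, 0, 0] <= [0, 2, 4, 0]? True
[0, 2, 4, 0] <= [0, 2, 0, 0]? False
Relation: before

Answer: before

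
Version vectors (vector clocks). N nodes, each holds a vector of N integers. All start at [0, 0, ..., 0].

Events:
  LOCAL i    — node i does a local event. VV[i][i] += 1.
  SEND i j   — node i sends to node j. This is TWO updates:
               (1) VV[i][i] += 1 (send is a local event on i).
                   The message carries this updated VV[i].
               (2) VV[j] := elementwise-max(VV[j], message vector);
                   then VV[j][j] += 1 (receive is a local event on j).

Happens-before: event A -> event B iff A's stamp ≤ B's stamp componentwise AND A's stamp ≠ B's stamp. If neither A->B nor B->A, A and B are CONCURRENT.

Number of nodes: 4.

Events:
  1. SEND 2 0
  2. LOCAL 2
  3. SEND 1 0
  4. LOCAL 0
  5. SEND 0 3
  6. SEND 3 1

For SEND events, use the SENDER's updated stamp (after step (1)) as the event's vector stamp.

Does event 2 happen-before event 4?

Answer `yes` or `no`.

Initial: VV[0]=[0, 0, 0, 0]
Initial: VV[1]=[0, 0, 0, 0]
Initial: VV[2]=[0, 0, 0, 0]
Initial: VV[3]=[0, 0, 0, 0]
Event 1: SEND 2->0: VV[2][2]++ -> VV[2]=[0, 0, 1, 0], msg_vec=[0, 0, 1, 0]; VV[0]=max(VV[0],msg_vec) then VV[0][0]++ -> VV[0]=[1, 0, 1, 0]
Event 2: LOCAL 2: VV[2][2]++ -> VV[2]=[0, 0, 2, 0]
Event 3: SEND 1->0: VV[1][1]++ -> VV[1]=[0, 1, 0, 0], msg_vec=[0, 1, 0, 0]; VV[0]=max(VV[0],msg_vec) then VV[0][0]++ -> VV[0]=[2, 1, 1, 0]
Event 4: LOCAL 0: VV[0][0]++ -> VV[0]=[3, 1, 1, 0]
Event 5: SEND 0->3: VV[0][0]++ -> VV[0]=[4, 1, 1, 0], msg_vec=[4, 1, 1, 0]; VV[3]=max(VV[3],msg_vec) then VV[3][3]++ -> VV[3]=[4, 1, 1, 1]
Event 6: SEND 3->1: VV[3][3]++ -> VV[3]=[4, 1, 1, 2], msg_vec=[4, 1, 1, 2]; VV[1]=max(VV[1],msg_vec) then VV[1][1]++ -> VV[1]=[4, 2, 1, 2]
Event 2 stamp: [0, 0, 2, 0]
Event 4 stamp: [3, 1, 1, 0]
[0, 0, 2, 0] <= [3, 1, 1, 0]? False. Equal? False. Happens-before: False

Answer: no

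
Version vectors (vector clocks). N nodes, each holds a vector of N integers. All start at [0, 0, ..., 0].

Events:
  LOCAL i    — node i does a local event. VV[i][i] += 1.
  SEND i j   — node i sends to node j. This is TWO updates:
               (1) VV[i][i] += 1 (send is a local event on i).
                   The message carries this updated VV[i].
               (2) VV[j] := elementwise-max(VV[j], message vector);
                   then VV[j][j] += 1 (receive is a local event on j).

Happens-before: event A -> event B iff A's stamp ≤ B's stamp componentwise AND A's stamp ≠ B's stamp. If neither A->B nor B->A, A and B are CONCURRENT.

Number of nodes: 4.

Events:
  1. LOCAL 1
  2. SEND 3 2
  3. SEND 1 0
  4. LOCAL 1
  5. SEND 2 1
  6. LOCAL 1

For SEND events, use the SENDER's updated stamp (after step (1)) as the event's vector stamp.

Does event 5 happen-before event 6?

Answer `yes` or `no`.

Initial: VV[0]=[0, 0, 0, 0]
Initial: VV[1]=[0, 0, 0, 0]
Initial: VV[2]=[0, 0, 0, 0]
Initial: VV[3]=[0, 0, 0, 0]
Event 1: LOCAL 1: VV[1][1]++ -> VV[1]=[0, 1, 0, 0]
Event 2: SEND 3->2: VV[3][3]++ -> VV[3]=[0, 0, 0, 1], msg_vec=[0, 0, 0, 1]; VV[2]=max(VV[2],msg_vec) then VV[2][2]++ -> VV[2]=[0, 0, 1, 1]
Event 3: SEND 1->0: VV[1][1]++ -> VV[1]=[0, 2, 0, 0], msg_vec=[0, 2, 0, 0]; VV[0]=max(VV[0],msg_vec) then VV[0][0]++ -> VV[0]=[1, 2, 0, 0]
Event 4: LOCAL 1: VV[1][1]++ -> VV[1]=[0, 3, 0, 0]
Event 5: SEND 2->1: VV[2][2]++ -> VV[2]=[0, 0, 2, 1], msg_vec=[0, 0, 2, 1]; VV[1]=max(VV[1],msg_vec) then VV[1][1]++ -> VV[1]=[0, 4, 2, 1]
Event 6: LOCAL 1: VV[1][1]++ -> VV[1]=[0, 5, 2, 1]
Event 5 stamp: [0, 0, 2, 1]
Event 6 stamp: [0, 5, 2, 1]
[0, 0, 2, 1] <= [0, 5, 2, 1]? True. Equal? False. Happens-before: True

Answer: yes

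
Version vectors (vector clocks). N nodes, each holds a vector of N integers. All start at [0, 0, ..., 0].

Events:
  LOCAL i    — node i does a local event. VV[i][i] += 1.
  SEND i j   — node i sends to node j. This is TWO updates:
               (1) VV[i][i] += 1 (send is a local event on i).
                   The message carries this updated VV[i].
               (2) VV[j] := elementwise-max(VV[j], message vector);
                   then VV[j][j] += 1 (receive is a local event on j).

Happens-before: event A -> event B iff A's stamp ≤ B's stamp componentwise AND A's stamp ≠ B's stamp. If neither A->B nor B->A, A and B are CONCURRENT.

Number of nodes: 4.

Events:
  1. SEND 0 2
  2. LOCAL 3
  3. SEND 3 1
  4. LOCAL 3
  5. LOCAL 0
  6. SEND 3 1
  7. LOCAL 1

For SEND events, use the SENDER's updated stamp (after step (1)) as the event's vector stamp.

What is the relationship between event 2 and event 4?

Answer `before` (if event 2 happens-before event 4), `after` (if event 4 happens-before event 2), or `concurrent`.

Answer: before

Derivation:
Initial: VV[0]=[0, 0, 0, 0]
Initial: VV[1]=[0, 0, 0, 0]
Initial: VV[2]=[0, 0, 0, 0]
Initial: VV[3]=[0, 0, 0, 0]
Event 1: SEND 0->2: VV[0][0]++ -> VV[0]=[1, 0, 0, 0], msg_vec=[1, 0, 0, 0]; VV[2]=max(VV[2],msg_vec) then VV[2][2]++ -> VV[2]=[1, 0, 1, 0]
Event 2: LOCAL 3: VV[3][3]++ -> VV[3]=[0, 0, 0, 1]
Event 3: SEND 3->1: VV[3][3]++ -> VV[3]=[0, 0, 0, 2], msg_vec=[0, 0, 0, 2]; VV[1]=max(VV[1],msg_vec) then VV[1][1]++ -> VV[1]=[0, 1, 0, 2]
Event 4: LOCAL 3: VV[3][3]++ -> VV[3]=[0, 0, 0, 3]
Event 5: LOCAL 0: VV[0][0]++ -> VV[0]=[2, 0, 0, 0]
Event 6: SEND 3->1: VV[3][3]++ -> VV[3]=[0, 0, 0, 4], msg_vec=[0, 0, 0, 4]; VV[1]=max(VV[1],msg_vec) then VV[1][1]++ -> VV[1]=[0, 2, 0, 4]
Event 7: LOCAL 1: VV[1][1]++ -> VV[1]=[0, 3, 0, 4]
Event 2 stamp: [0, 0, 0, 1]
Event 4 stamp: [0, 0, 0, 3]
[0, 0, 0, 1] <= [0, 0, 0, 3]? True
[0, 0, 0, 3] <= [0, 0, 0, 1]? False
Relation: before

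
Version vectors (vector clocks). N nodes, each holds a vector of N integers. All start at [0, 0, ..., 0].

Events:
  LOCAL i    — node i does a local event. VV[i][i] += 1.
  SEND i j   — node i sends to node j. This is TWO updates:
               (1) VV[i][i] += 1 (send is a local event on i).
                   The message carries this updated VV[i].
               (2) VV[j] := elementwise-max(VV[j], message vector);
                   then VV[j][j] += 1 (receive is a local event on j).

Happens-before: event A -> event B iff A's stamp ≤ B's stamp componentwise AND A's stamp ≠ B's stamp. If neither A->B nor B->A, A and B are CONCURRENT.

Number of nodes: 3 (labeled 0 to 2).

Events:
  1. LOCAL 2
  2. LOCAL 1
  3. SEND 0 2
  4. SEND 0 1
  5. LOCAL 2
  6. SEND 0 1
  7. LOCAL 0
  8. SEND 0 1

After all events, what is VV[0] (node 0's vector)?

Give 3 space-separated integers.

Answer: 5 0 0

Derivation:
Initial: VV[0]=[0, 0, 0]
Initial: VV[1]=[0, 0, 0]
Initial: VV[2]=[0, 0, 0]
Event 1: LOCAL 2: VV[2][2]++ -> VV[2]=[0, 0, 1]
Event 2: LOCAL 1: VV[1][1]++ -> VV[1]=[0, 1, 0]
Event 3: SEND 0->2: VV[0][0]++ -> VV[0]=[1, 0, 0], msg_vec=[1, 0, 0]; VV[2]=max(VV[2],msg_vec) then VV[2][2]++ -> VV[2]=[1, 0, 2]
Event 4: SEND 0->1: VV[0][0]++ -> VV[0]=[2, 0, 0], msg_vec=[2, 0, 0]; VV[1]=max(VV[1],msg_vec) then VV[1][1]++ -> VV[1]=[2, 2, 0]
Event 5: LOCAL 2: VV[2][2]++ -> VV[2]=[1, 0, 3]
Event 6: SEND 0->1: VV[0][0]++ -> VV[0]=[3, 0, 0], msg_vec=[3, 0, 0]; VV[1]=max(VV[1],msg_vec) then VV[1][1]++ -> VV[1]=[3, 3, 0]
Event 7: LOCAL 0: VV[0][0]++ -> VV[0]=[4, 0, 0]
Event 8: SEND 0->1: VV[0][0]++ -> VV[0]=[5, 0, 0], msg_vec=[5, 0, 0]; VV[1]=max(VV[1],msg_vec) then VV[1][1]++ -> VV[1]=[5, 4, 0]
Final vectors: VV[0]=[5, 0, 0]; VV[1]=[5, 4, 0]; VV[2]=[1, 0, 3]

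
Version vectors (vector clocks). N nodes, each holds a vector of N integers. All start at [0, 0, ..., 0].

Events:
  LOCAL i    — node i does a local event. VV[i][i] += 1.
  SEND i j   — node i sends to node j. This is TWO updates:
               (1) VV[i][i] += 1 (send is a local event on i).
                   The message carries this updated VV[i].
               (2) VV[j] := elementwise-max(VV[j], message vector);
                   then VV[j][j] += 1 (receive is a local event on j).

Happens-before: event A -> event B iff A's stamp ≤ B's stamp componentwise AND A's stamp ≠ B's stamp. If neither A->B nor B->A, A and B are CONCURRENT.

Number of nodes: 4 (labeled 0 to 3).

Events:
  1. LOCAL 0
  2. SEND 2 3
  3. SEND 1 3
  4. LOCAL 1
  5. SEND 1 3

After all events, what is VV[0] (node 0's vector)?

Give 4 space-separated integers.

Answer: 1 0 0 0

Derivation:
Initial: VV[0]=[0, 0, 0, 0]
Initial: VV[1]=[0, 0, 0, 0]
Initial: VV[2]=[0, 0, 0, 0]
Initial: VV[3]=[0, 0, 0, 0]
Event 1: LOCAL 0: VV[0][0]++ -> VV[0]=[1, 0, 0, 0]
Event 2: SEND 2->3: VV[2][2]++ -> VV[2]=[0, 0, 1, 0], msg_vec=[0, 0, 1, 0]; VV[3]=max(VV[3],msg_vec) then VV[3][3]++ -> VV[3]=[0, 0, 1, 1]
Event 3: SEND 1->3: VV[1][1]++ -> VV[1]=[0, 1, 0, 0], msg_vec=[0, 1, 0, 0]; VV[3]=max(VV[3],msg_vec) then VV[3][3]++ -> VV[3]=[0, 1, 1, 2]
Event 4: LOCAL 1: VV[1][1]++ -> VV[1]=[0, 2, 0, 0]
Event 5: SEND 1->3: VV[1][1]++ -> VV[1]=[0, 3, 0, 0], msg_vec=[0, 3, 0, 0]; VV[3]=max(VV[3],msg_vec) then VV[3][3]++ -> VV[3]=[0, 3, 1, 3]
Final vectors: VV[0]=[1, 0, 0, 0]; VV[1]=[0, 3, 0, 0]; VV[2]=[0, 0, 1, 0]; VV[3]=[0, 3, 1, 3]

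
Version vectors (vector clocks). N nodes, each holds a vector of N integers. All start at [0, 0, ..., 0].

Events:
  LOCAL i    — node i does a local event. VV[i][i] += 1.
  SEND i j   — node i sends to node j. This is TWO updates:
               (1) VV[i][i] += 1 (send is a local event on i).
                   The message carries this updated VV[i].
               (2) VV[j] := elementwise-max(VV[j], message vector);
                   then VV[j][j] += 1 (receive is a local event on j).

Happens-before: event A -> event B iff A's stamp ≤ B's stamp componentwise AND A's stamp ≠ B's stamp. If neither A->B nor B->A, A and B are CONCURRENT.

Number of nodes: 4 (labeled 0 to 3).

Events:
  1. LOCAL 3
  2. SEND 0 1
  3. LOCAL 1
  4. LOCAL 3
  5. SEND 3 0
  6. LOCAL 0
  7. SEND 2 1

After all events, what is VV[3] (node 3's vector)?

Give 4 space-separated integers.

Initial: VV[0]=[0, 0, 0, 0]
Initial: VV[1]=[0, 0, 0, 0]
Initial: VV[2]=[0, 0, 0, 0]
Initial: VV[3]=[0, 0, 0, 0]
Event 1: LOCAL 3: VV[3][3]++ -> VV[3]=[0, 0, 0, 1]
Event 2: SEND 0->1: VV[0][0]++ -> VV[0]=[1, 0, 0, 0], msg_vec=[1, 0, 0, 0]; VV[1]=max(VV[1],msg_vec) then VV[1][1]++ -> VV[1]=[1, 1, 0, 0]
Event 3: LOCAL 1: VV[1][1]++ -> VV[1]=[1, 2, 0, 0]
Event 4: LOCAL 3: VV[3][3]++ -> VV[3]=[0, 0, 0, 2]
Event 5: SEND 3->0: VV[3][3]++ -> VV[3]=[0, 0, 0, 3], msg_vec=[0, 0, 0, 3]; VV[0]=max(VV[0],msg_vec) then VV[0][0]++ -> VV[0]=[2, 0, 0, 3]
Event 6: LOCAL 0: VV[0][0]++ -> VV[0]=[3, 0, 0, 3]
Event 7: SEND 2->1: VV[2][2]++ -> VV[2]=[0, 0, 1, 0], msg_vec=[0, 0, 1, 0]; VV[1]=max(VV[1],msg_vec) then VV[1][1]++ -> VV[1]=[1, 3, 1, 0]
Final vectors: VV[0]=[3, 0, 0, 3]; VV[1]=[1, 3, 1, 0]; VV[2]=[0, 0, 1, 0]; VV[3]=[0, 0, 0, 3]

Answer: 0 0 0 3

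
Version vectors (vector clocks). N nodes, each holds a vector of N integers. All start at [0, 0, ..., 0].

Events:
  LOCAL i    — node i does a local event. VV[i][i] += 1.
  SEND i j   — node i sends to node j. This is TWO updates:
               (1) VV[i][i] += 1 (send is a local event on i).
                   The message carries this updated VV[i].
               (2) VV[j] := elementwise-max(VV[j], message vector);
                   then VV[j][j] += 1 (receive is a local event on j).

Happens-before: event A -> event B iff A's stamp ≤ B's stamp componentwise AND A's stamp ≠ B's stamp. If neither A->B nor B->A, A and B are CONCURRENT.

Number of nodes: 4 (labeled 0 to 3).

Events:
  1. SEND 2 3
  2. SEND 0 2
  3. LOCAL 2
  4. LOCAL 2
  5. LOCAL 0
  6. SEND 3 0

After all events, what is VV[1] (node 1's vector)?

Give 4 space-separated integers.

Answer: 0 0 0 0

Derivation:
Initial: VV[0]=[0, 0, 0, 0]
Initial: VV[1]=[0, 0, 0, 0]
Initial: VV[2]=[0, 0, 0, 0]
Initial: VV[3]=[0, 0, 0, 0]
Event 1: SEND 2->3: VV[2][2]++ -> VV[2]=[0, 0, 1, 0], msg_vec=[0, 0, 1, 0]; VV[3]=max(VV[3],msg_vec) then VV[3][3]++ -> VV[3]=[0, 0, 1, 1]
Event 2: SEND 0->2: VV[0][0]++ -> VV[0]=[1, 0, 0, 0], msg_vec=[1, 0, 0, 0]; VV[2]=max(VV[2],msg_vec) then VV[2][2]++ -> VV[2]=[1, 0, 2, 0]
Event 3: LOCAL 2: VV[2][2]++ -> VV[2]=[1, 0, 3, 0]
Event 4: LOCAL 2: VV[2][2]++ -> VV[2]=[1, 0, 4, 0]
Event 5: LOCAL 0: VV[0][0]++ -> VV[0]=[2, 0, 0, 0]
Event 6: SEND 3->0: VV[3][3]++ -> VV[3]=[0, 0, 1, 2], msg_vec=[0, 0, 1, 2]; VV[0]=max(VV[0],msg_vec) then VV[0][0]++ -> VV[0]=[3, 0, 1, 2]
Final vectors: VV[0]=[3, 0, 1, 2]; VV[1]=[0, 0, 0, 0]; VV[2]=[1, 0, 4, 0]; VV[3]=[0, 0, 1, 2]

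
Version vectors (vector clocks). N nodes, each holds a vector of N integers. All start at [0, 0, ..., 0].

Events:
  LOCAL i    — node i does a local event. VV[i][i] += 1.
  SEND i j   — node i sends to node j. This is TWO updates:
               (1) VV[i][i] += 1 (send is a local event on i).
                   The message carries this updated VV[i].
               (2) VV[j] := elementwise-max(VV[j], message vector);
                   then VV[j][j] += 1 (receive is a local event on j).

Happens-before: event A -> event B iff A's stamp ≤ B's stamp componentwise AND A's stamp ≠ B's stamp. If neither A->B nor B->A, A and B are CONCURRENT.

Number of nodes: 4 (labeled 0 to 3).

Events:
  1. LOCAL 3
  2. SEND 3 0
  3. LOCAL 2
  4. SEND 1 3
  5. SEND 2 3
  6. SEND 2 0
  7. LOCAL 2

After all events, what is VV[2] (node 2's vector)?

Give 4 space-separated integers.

Initial: VV[0]=[0, 0, 0, 0]
Initial: VV[1]=[0, 0, 0, 0]
Initial: VV[2]=[0, 0, 0, 0]
Initial: VV[3]=[0, 0, 0, 0]
Event 1: LOCAL 3: VV[3][3]++ -> VV[3]=[0, 0, 0, 1]
Event 2: SEND 3->0: VV[3][3]++ -> VV[3]=[0, 0, 0, 2], msg_vec=[0, 0, 0, 2]; VV[0]=max(VV[0],msg_vec) then VV[0][0]++ -> VV[0]=[1, 0, 0, 2]
Event 3: LOCAL 2: VV[2][2]++ -> VV[2]=[0, 0, 1, 0]
Event 4: SEND 1->3: VV[1][1]++ -> VV[1]=[0, 1, 0, 0], msg_vec=[0, 1, 0, 0]; VV[3]=max(VV[3],msg_vec) then VV[3][3]++ -> VV[3]=[0, 1, 0, 3]
Event 5: SEND 2->3: VV[2][2]++ -> VV[2]=[0, 0, 2, 0], msg_vec=[0, 0, 2, 0]; VV[3]=max(VV[3],msg_vec) then VV[3][3]++ -> VV[3]=[0, 1, 2, 4]
Event 6: SEND 2->0: VV[2][2]++ -> VV[2]=[0, 0, 3, 0], msg_vec=[0, 0, 3, 0]; VV[0]=max(VV[0],msg_vec) then VV[0][0]++ -> VV[0]=[2, 0, 3, 2]
Event 7: LOCAL 2: VV[2][2]++ -> VV[2]=[0, 0, 4, 0]
Final vectors: VV[0]=[2, 0, 3, 2]; VV[1]=[0, 1, 0, 0]; VV[2]=[0, 0, 4, 0]; VV[3]=[0, 1, 2, 4]

Answer: 0 0 4 0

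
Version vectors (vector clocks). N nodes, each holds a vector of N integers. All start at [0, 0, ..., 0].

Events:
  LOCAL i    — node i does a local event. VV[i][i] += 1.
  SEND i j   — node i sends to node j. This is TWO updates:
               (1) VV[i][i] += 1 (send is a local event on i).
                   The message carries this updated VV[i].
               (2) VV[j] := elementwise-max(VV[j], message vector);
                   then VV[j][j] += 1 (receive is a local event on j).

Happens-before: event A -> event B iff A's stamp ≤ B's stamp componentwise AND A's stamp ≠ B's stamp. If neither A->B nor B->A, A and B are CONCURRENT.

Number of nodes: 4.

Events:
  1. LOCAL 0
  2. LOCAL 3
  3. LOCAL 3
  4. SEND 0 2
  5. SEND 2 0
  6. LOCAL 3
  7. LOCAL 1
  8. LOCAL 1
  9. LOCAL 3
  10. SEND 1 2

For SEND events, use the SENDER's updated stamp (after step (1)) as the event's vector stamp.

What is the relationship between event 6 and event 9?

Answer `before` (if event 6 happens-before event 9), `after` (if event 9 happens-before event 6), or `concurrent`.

Initial: VV[0]=[0, 0, 0, 0]
Initial: VV[1]=[0, 0, 0, 0]
Initial: VV[2]=[0, 0, 0, 0]
Initial: VV[3]=[0, 0, 0, 0]
Event 1: LOCAL 0: VV[0][0]++ -> VV[0]=[1, 0, 0, 0]
Event 2: LOCAL 3: VV[3][3]++ -> VV[3]=[0, 0, 0, 1]
Event 3: LOCAL 3: VV[3][3]++ -> VV[3]=[0, 0, 0, 2]
Event 4: SEND 0->2: VV[0][0]++ -> VV[0]=[2, 0, 0, 0], msg_vec=[2, 0, 0, 0]; VV[2]=max(VV[2],msg_vec) then VV[2][2]++ -> VV[2]=[2, 0, 1, 0]
Event 5: SEND 2->0: VV[2][2]++ -> VV[2]=[2, 0, 2, 0], msg_vec=[2, 0, 2, 0]; VV[0]=max(VV[0],msg_vec) then VV[0][0]++ -> VV[0]=[3, 0, 2, 0]
Event 6: LOCAL 3: VV[3][3]++ -> VV[3]=[0, 0, 0, 3]
Event 7: LOCAL 1: VV[1][1]++ -> VV[1]=[0, 1, 0, 0]
Event 8: LOCAL 1: VV[1][1]++ -> VV[1]=[0, 2, 0, 0]
Event 9: LOCAL 3: VV[3][3]++ -> VV[3]=[0, 0, 0, 4]
Event 10: SEND 1->2: VV[1][1]++ -> VV[1]=[0, 3, 0, 0], msg_vec=[0, 3, 0, 0]; VV[2]=max(VV[2],msg_vec) then VV[2][2]++ -> VV[2]=[2, 3, 3, 0]
Event 6 stamp: [0, 0, 0, 3]
Event 9 stamp: [0, 0, 0, 4]
[0, 0, 0, 3] <= [0, 0, 0, 4]? True
[0, 0, 0, 4] <= [0, 0, 0, 3]? False
Relation: before

Answer: before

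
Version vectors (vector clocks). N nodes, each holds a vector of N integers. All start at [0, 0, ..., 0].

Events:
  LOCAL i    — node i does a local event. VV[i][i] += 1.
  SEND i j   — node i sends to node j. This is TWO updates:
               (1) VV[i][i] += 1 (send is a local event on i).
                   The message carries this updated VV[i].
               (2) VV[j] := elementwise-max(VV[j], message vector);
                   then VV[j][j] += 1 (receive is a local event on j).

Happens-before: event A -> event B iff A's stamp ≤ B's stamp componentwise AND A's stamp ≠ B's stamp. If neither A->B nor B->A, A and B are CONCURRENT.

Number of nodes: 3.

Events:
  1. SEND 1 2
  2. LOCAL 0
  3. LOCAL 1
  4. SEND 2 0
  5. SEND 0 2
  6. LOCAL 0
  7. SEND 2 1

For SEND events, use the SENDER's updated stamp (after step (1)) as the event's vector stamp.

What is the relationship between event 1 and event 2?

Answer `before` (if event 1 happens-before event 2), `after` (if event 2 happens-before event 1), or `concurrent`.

Answer: concurrent

Derivation:
Initial: VV[0]=[0, 0, 0]
Initial: VV[1]=[0, 0, 0]
Initial: VV[2]=[0, 0, 0]
Event 1: SEND 1->2: VV[1][1]++ -> VV[1]=[0, 1, 0], msg_vec=[0, 1, 0]; VV[2]=max(VV[2],msg_vec) then VV[2][2]++ -> VV[2]=[0, 1, 1]
Event 2: LOCAL 0: VV[0][0]++ -> VV[0]=[1, 0, 0]
Event 3: LOCAL 1: VV[1][1]++ -> VV[1]=[0, 2, 0]
Event 4: SEND 2->0: VV[2][2]++ -> VV[2]=[0, 1, 2], msg_vec=[0, 1, 2]; VV[0]=max(VV[0],msg_vec) then VV[0][0]++ -> VV[0]=[2, 1, 2]
Event 5: SEND 0->2: VV[0][0]++ -> VV[0]=[3, 1, 2], msg_vec=[3, 1, 2]; VV[2]=max(VV[2],msg_vec) then VV[2][2]++ -> VV[2]=[3, 1, 3]
Event 6: LOCAL 0: VV[0][0]++ -> VV[0]=[4, 1, 2]
Event 7: SEND 2->1: VV[2][2]++ -> VV[2]=[3, 1, 4], msg_vec=[3, 1, 4]; VV[1]=max(VV[1],msg_vec) then VV[1][1]++ -> VV[1]=[3, 3, 4]
Event 1 stamp: [0, 1, 0]
Event 2 stamp: [1, 0, 0]
[0, 1, 0] <= [1, 0, 0]? False
[1, 0, 0] <= [0, 1, 0]? False
Relation: concurrent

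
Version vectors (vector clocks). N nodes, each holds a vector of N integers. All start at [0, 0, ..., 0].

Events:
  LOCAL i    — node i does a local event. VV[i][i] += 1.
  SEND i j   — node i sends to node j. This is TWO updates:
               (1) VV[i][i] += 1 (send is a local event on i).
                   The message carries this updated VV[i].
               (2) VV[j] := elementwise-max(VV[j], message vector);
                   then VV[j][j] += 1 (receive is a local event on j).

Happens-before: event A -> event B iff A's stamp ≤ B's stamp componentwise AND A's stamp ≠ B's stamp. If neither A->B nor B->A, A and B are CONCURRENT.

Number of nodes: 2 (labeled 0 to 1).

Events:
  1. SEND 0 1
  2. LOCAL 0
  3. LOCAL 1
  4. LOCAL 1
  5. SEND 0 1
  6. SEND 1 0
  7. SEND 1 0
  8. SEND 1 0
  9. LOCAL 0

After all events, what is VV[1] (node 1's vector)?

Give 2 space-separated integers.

Initial: VV[0]=[0, 0]
Initial: VV[1]=[0, 0]
Event 1: SEND 0->1: VV[0][0]++ -> VV[0]=[1, 0], msg_vec=[1, 0]; VV[1]=max(VV[1],msg_vec) then VV[1][1]++ -> VV[1]=[1, 1]
Event 2: LOCAL 0: VV[0][0]++ -> VV[0]=[2, 0]
Event 3: LOCAL 1: VV[1][1]++ -> VV[1]=[1, 2]
Event 4: LOCAL 1: VV[1][1]++ -> VV[1]=[1, 3]
Event 5: SEND 0->1: VV[0][0]++ -> VV[0]=[3, 0], msg_vec=[3, 0]; VV[1]=max(VV[1],msg_vec) then VV[1][1]++ -> VV[1]=[3, 4]
Event 6: SEND 1->0: VV[1][1]++ -> VV[1]=[3, 5], msg_vec=[3, 5]; VV[0]=max(VV[0],msg_vec) then VV[0][0]++ -> VV[0]=[4, 5]
Event 7: SEND 1->0: VV[1][1]++ -> VV[1]=[3, 6], msg_vec=[3, 6]; VV[0]=max(VV[0],msg_vec) then VV[0][0]++ -> VV[0]=[5, 6]
Event 8: SEND 1->0: VV[1][1]++ -> VV[1]=[3, 7], msg_vec=[3, 7]; VV[0]=max(VV[0],msg_vec) then VV[0][0]++ -> VV[0]=[6, 7]
Event 9: LOCAL 0: VV[0][0]++ -> VV[0]=[7, 7]
Final vectors: VV[0]=[7, 7]; VV[1]=[3, 7]

Answer: 3 7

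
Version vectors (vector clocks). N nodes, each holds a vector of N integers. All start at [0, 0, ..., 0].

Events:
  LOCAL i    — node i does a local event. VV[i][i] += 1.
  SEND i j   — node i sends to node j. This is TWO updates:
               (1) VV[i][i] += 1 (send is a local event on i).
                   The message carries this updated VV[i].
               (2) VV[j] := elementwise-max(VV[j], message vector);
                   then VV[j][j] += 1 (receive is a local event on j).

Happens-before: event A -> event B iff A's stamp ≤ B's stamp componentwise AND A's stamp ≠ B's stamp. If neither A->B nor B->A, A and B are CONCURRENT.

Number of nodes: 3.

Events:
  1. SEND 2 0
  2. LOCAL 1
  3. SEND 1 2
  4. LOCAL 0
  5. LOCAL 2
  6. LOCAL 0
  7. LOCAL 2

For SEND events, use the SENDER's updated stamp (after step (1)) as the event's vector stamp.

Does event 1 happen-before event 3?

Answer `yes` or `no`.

Answer: no

Derivation:
Initial: VV[0]=[0, 0, 0]
Initial: VV[1]=[0, 0, 0]
Initial: VV[2]=[0, 0, 0]
Event 1: SEND 2->0: VV[2][2]++ -> VV[2]=[0, 0, 1], msg_vec=[0, 0, 1]; VV[0]=max(VV[0],msg_vec) then VV[0][0]++ -> VV[0]=[1, 0, 1]
Event 2: LOCAL 1: VV[1][1]++ -> VV[1]=[0, 1, 0]
Event 3: SEND 1->2: VV[1][1]++ -> VV[1]=[0, 2, 0], msg_vec=[0, 2, 0]; VV[2]=max(VV[2],msg_vec) then VV[2][2]++ -> VV[2]=[0, 2, 2]
Event 4: LOCAL 0: VV[0][0]++ -> VV[0]=[2, 0, 1]
Event 5: LOCAL 2: VV[2][2]++ -> VV[2]=[0, 2, 3]
Event 6: LOCAL 0: VV[0][0]++ -> VV[0]=[3, 0, 1]
Event 7: LOCAL 2: VV[2][2]++ -> VV[2]=[0, 2, 4]
Event 1 stamp: [0, 0, 1]
Event 3 stamp: [0, 2, 0]
[0, 0, 1] <= [0, 2, 0]? False. Equal? False. Happens-before: False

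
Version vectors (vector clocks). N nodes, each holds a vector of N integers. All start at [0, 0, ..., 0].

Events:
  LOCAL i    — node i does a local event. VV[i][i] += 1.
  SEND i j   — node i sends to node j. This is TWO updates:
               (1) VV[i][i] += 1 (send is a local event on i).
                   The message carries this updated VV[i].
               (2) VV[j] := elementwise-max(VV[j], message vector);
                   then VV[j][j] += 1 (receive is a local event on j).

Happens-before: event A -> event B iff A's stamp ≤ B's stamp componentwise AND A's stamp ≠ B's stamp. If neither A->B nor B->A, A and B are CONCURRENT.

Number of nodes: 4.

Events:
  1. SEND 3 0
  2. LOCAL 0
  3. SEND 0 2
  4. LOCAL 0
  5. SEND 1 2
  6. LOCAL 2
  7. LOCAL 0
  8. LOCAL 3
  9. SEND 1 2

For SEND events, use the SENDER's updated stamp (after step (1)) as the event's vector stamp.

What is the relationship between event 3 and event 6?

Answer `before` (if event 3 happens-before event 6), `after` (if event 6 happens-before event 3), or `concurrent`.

Initial: VV[0]=[0, 0, 0, 0]
Initial: VV[1]=[0, 0, 0, 0]
Initial: VV[2]=[0, 0, 0, 0]
Initial: VV[3]=[0, 0, 0, 0]
Event 1: SEND 3->0: VV[3][3]++ -> VV[3]=[0, 0, 0, 1], msg_vec=[0, 0, 0, 1]; VV[0]=max(VV[0],msg_vec) then VV[0][0]++ -> VV[0]=[1, 0, 0, 1]
Event 2: LOCAL 0: VV[0][0]++ -> VV[0]=[2, 0, 0, 1]
Event 3: SEND 0->2: VV[0][0]++ -> VV[0]=[3, 0, 0, 1], msg_vec=[3, 0, 0, 1]; VV[2]=max(VV[2],msg_vec) then VV[2][2]++ -> VV[2]=[3, 0, 1, 1]
Event 4: LOCAL 0: VV[0][0]++ -> VV[0]=[4, 0, 0, 1]
Event 5: SEND 1->2: VV[1][1]++ -> VV[1]=[0, 1, 0, 0], msg_vec=[0, 1, 0, 0]; VV[2]=max(VV[2],msg_vec) then VV[2][2]++ -> VV[2]=[3, 1, 2, 1]
Event 6: LOCAL 2: VV[2][2]++ -> VV[2]=[3, 1, 3, 1]
Event 7: LOCAL 0: VV[0][0]++ -> VV[0]=[5, 0, 0, 1]
Event 8: LOCAL 3: VV[3][3]++ -> VV[3]=[0, 0, 0, 2]
Event 9: SEND 1->2: VV[1][1]++ -> VV[1]=[0, 2, 0, 0], msg_vec=[0, 2, 0, 0]; VV[2]=max(VV[2],msg_vec) then VV[2][2]++ -> VV[2]=[3, 2, 4, 1]
Event 3 stamp: [3, 0, 0, 1]
Event 6 stamp: [3, 1, 3, 1]
[3, 0, 0, 1] <= [3, 1, 3, 1]? True
[3, 1, 3, 1] <= [3, 0, 0, 1]? False
Relation: before

Answer: before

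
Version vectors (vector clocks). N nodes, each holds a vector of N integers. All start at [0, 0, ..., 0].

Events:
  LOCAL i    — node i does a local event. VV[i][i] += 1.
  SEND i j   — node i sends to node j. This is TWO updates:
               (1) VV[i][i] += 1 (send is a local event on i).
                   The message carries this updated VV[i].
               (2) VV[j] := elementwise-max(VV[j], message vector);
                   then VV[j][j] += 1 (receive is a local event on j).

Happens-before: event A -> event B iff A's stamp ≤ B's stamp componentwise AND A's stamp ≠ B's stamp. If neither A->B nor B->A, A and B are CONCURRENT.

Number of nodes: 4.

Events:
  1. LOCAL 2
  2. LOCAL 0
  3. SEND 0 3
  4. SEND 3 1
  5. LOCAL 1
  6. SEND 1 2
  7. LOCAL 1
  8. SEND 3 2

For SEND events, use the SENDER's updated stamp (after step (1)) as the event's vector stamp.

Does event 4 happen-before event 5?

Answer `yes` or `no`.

Initial: VV[0]=[0, 0, 0, 0]
Initial: VV[1]=[0, 0, 0, 0]
Initial: VV[2]=[0, 0, 0, 0]
Initial: VV[3]=[0, 0, 0, 0]
Event 1: LOCAL 2: VV[2][2]++ -> VV[2]=[0, 0, 1, 0]
Event 2: LOCAL 0: VV[0][0]++ -> VV[0]=[1, 0, 0, 0]
Event 3: SEND 0->3: VV[0][0]++ -> VV[0]=[2, 0, 0, 0], msg_vec=[2, 0, 0, 0]; VV[3]=max(VV[3],msg_vec) then VV[3][3]++ -> VV[3]=[2, 0, 0, 1]
Event 4: SEND 3->1: VV[3][3]++ -> VV[3]=[2, 0, 0, 2], msg_vec=[2, 0, 0, 2]; VV[1]=max(VV[1],msg_vec) then VV[1][1]++ -> VV[1]=[2, 1, 0, 2]
Event 5: LOCAL 1: VV[1][1]++ -> VV[1]=[2, 2, 0, 2]
Event 6: SEND 1->2: VV[1][1]++ -> VV[1]=[2, 3, 0, 2], msg_vec=[2, 3, 0, 2]; VV[2]=max(VV[2],msg_vec) then VV[2][2]++ -> VV[2]=[2, 3, 2, 2]
Event 7: LOCAL 1: VV[1][1]++ -> VV[1]=[2, 4, 0, 2]
Event 8: SEND 3->2: VV[3][3]++ -> VV[3]=[2, 0, 0, 3], msg_vec=[2, 0, 0, 3]; VV[2]=max(VV[2],msg_vec) then VV[2][2]++ -> VV[2]=[2, 3, 3, 3]
Event 4 stamp: [2, 0, 0, 2]
Event 5 stamp: [2, 2, 0, 2]
[2, 0, 0, 2] <= [2, 2, 0, 2]? True. Equal? False. Happens-before: True

Answer: yes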